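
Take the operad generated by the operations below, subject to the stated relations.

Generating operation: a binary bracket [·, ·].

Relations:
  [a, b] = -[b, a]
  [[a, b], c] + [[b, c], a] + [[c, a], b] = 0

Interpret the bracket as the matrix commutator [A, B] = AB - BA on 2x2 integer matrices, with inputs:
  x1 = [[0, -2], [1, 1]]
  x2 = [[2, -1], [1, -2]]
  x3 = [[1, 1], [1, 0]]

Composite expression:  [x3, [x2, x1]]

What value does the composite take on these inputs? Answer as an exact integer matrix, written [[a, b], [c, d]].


[[4, -11], [7, -4]]


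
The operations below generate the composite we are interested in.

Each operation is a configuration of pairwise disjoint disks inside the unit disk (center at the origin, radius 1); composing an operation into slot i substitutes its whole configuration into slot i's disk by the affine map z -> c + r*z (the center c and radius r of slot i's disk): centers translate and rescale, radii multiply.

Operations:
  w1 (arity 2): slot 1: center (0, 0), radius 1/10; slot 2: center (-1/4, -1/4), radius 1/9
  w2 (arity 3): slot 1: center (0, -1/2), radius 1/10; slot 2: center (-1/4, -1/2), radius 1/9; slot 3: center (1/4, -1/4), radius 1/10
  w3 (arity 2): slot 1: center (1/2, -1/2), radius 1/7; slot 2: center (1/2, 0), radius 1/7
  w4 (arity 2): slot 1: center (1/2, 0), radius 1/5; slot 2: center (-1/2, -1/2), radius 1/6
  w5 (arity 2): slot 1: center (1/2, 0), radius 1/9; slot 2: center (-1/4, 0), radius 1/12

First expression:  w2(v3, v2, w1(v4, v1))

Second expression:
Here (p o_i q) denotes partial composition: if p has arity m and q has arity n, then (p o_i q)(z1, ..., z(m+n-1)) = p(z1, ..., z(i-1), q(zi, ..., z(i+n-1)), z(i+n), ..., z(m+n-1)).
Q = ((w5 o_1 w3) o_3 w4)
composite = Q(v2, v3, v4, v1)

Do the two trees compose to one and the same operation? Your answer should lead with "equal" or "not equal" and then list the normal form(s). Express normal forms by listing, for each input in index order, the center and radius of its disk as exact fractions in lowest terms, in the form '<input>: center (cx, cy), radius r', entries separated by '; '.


not equal: they reduce to v1: center (9/40, -11/40), radius 1/90; v2: center (-1/4, -1/2), radius 1/9; v3: center (0, -1/2), radius 1/10; v4: center (1/4, -1/4), radius 1/100 and v1: center (-7/24, -1/24), radius 1/72; v2: center (5/9, -1/18), radius 1/63; v3: center (5/9, 0), radius 1/63; v4: center (-5/24, 0), radius 1/60


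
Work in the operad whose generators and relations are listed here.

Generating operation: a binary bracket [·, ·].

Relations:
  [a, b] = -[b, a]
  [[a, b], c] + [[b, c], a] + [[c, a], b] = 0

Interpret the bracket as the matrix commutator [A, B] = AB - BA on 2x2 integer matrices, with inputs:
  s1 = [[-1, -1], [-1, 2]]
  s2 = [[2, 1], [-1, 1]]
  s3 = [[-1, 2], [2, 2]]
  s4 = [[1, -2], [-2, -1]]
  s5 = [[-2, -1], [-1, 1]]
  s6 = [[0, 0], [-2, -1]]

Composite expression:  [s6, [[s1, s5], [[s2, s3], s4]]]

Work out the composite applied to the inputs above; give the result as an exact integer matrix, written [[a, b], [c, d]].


[[0, 0], [0, 0]]

[s1, s5] = [[0, 0], [0, 0]]
[s2, s3] = [[4, 5], [1, -4]]
[[s2, s3], s4] = [[-8, -26], [18, 8]]
[[s1, s5], [[s2, s3], s4]] = [[0, 0], [0, 0]]
[s6, [[s1, s5], [[s2, s3], s4]]] = [[0, 0], [0, 0]]


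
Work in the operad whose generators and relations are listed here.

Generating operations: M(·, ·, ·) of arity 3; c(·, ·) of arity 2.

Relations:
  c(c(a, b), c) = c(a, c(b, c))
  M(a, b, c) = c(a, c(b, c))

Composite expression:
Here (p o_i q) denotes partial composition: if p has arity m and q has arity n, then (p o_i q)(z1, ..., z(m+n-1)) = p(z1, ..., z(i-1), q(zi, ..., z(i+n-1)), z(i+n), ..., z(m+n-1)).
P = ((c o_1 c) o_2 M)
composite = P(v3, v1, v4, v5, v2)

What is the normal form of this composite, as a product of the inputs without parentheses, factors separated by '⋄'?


Associativity of c dissolves the nesting; only the v-input order survives.
M(v1, v4, v5) spells out as v1 ⋄ v4 ⋄ v5
c(v3, M(v1, v4, v5)) spells out as v3 ⋄ v1 ⋄ v4 ⋄ v5
c(c(v3, M(v1, v4, v5)), v2) spells out as v3 ⋄ v1 ⋄ v4 ⋄ v5 ⋄ v2

v3 ⋄ v1 ⋄ v4 ⋄ v5 ⋄ v2


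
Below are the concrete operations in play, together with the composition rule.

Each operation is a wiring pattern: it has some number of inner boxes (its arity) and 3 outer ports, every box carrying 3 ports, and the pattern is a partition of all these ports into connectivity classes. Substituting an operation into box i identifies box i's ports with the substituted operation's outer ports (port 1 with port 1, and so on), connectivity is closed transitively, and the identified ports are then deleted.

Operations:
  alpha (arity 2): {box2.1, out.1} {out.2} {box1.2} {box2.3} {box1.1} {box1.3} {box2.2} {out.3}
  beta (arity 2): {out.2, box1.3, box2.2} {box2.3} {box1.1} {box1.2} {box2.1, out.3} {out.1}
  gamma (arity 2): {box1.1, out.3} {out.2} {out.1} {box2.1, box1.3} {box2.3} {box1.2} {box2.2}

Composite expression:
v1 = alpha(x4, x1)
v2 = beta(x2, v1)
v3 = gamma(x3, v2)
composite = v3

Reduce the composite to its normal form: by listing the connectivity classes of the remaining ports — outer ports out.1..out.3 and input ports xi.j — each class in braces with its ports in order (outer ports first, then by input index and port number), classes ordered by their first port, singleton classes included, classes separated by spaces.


{out.1} {out.2} {out.3, x3.1} {x1.1} {x1.2} {x1.3} {x2.1} {x2.2} {x2.3} {x3.2} {x3.3} {x4.1} {x4.2} {x4.3}

Connectivity passes through glued gamma-boundaries; trace each wire chain.
the subtree at alpha composes to {out.1, x1.1} {out.2} {out.3} {x1.2} {x1.3} {x4.1} {x4.2} {x4.3} on (x4, x1); out.j = own outer ports
the subtree at beta composes to {out.1} {out.2, x2.3} {out.3, x1.1} {x1.2} {x1.3} {x2.1} {x2.2} {x4.1} {x4.2} {x4.3} on (x2, x4, x1); out.j = own outer ports
the subtree at gamma composes to {out.1} {out.2} {out.3, x3.1} {x1.1} {x1.2} {x1.3} {x2.1} {x2.2} {x2.3} {x3.2} {x3.3} {x4.1} {x4.2} {x4.3} on (x3, x2, x4, x1); out.j = own outer ports


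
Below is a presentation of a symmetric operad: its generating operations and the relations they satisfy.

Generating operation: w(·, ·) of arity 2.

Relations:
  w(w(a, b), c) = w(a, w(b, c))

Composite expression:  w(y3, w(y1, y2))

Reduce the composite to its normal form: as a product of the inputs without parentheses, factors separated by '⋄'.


y3 ⋄ y1 ⋄ y2

Associativity of w dissolves the nesting; only the y-input order survives.
w(y1, y2) reduces to y1 ⋄ y2
w(y3, w(y1, y2)) reduces to y3 ⋄ y1 ⋄ y2


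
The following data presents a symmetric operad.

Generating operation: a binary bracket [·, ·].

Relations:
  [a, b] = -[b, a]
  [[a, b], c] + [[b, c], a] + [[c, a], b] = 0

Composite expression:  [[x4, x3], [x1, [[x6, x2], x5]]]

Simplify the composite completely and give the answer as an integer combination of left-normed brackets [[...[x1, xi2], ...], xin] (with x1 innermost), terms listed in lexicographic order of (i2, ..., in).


-[[[[[x1, x2], x6], x5], x3], x4] + [[[[[x1, x2], x6], x5], x4], x3] + [[[[[x1, x5], x2], x6], x3], x4] - [[[[[x1, x5], x2], x6], x4], x3] - [[[[[x1, x5], x6], x2], x3], x4] + [[[[[x1, x5], x6], x2], x4], x3] + [[[[[x1, x6], x2], x5], x3], x4] - [[[[[x1, x6], x2], x5], x4], x3]


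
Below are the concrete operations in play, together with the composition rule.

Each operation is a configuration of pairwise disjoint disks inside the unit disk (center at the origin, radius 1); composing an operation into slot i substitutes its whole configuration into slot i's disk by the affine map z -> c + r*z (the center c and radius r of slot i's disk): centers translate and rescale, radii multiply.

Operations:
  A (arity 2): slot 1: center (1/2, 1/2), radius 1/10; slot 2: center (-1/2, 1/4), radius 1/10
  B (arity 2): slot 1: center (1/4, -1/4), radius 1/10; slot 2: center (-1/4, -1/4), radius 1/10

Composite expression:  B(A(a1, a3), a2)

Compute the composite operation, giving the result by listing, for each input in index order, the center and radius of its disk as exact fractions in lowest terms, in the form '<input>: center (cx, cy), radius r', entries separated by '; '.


a1: center (3/10, -1/5), radius 1/100; a2: center (-1/4, -1/4), radius 1/10; a3: center (1/5, -9/40), radius 1/100

Nesting under B composes maps z -> c + r*z down each a-path.
for a1, the 2-step affine chain lands on center (3/10, -1/5), radius 1/100
for a3, the 2-step affine chain lands on center (1/5, -9/40), radius 1/100
for a2, the 1-step affine chain lands on center (-1/4, -1/4), radius 1/10


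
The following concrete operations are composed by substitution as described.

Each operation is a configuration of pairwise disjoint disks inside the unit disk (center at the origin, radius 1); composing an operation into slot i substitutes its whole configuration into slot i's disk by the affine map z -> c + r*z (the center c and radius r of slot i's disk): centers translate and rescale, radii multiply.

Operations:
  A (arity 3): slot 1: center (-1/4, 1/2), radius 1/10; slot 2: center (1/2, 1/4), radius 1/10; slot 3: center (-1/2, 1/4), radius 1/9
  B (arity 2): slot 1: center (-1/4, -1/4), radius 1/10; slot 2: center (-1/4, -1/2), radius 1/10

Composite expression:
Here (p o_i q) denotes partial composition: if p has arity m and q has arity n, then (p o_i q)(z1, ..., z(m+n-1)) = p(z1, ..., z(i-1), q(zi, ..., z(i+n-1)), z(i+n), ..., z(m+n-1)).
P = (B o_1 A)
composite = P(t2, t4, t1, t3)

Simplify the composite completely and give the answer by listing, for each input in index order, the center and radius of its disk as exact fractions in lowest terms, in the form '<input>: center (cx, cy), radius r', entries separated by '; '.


t1: center (-3/10, -9/40), radius 1/90; t2: center (-11/40, -1/5), radius 1/100; t3: center (-1/4, -1/2), radius 1/10; t4: center (-1/5, -9/40), radius 1/100


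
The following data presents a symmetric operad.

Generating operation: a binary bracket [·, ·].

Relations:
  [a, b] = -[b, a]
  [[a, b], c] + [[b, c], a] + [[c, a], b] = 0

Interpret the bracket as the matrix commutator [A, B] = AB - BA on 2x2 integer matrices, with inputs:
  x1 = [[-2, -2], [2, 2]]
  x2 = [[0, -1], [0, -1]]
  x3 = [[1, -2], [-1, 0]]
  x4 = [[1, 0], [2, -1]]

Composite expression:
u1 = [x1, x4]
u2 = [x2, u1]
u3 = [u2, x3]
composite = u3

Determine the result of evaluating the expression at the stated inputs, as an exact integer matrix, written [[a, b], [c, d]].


[[-20, 52], [-36, 20]]

[x1, x4] = [[-4, 4], [12, 4]]
[x2, [x1, x4]] = [[-12, -4], [-12, 12]]
[[x2, [x1, x4]], x3] = [[-20, 52], [-36, 20]]


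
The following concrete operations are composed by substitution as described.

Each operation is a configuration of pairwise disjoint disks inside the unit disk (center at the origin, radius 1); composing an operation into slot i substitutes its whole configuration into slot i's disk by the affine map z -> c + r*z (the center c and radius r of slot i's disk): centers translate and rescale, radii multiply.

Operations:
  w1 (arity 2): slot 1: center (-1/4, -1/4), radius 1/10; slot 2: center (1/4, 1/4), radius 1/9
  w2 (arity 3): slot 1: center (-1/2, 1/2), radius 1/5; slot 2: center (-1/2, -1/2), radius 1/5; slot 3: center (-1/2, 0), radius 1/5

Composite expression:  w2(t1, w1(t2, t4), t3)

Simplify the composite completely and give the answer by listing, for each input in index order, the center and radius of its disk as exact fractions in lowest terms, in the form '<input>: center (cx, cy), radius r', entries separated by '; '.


Nesting under w2 composes maps z -> c + r*z down each t-path.
tracing t1 down its 1-map path: center (-1/2, 1/2), radius 1/5
tracing t2 down its 2-map path: center (-11/20, -11/20), radius 1/50
tracing t4 down its 2-map path: center (-9/20, -9/20), radius 1/45
tracing t3 down its 1-map path: center (-1/2, 0), radius 1/5

t1: center (-1/2, 1/2), radius 1/5; t2: center (-11/20, -11/20), radius 1/50; t3: center (-1/2, 0), radius 1/5; t4: center (-9/20, -9/20), radius 1/45


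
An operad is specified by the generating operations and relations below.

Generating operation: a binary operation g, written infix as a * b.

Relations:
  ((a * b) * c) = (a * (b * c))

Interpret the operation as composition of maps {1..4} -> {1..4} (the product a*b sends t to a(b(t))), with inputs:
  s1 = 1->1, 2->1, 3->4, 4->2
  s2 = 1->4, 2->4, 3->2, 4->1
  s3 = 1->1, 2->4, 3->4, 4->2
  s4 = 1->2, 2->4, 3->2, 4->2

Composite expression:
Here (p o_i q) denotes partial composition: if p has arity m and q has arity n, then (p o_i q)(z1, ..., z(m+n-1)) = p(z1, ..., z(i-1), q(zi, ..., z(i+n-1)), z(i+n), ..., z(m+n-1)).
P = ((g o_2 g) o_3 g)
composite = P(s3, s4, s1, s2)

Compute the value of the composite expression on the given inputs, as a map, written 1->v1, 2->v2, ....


1->2, 2->2, 3->4, 4->4


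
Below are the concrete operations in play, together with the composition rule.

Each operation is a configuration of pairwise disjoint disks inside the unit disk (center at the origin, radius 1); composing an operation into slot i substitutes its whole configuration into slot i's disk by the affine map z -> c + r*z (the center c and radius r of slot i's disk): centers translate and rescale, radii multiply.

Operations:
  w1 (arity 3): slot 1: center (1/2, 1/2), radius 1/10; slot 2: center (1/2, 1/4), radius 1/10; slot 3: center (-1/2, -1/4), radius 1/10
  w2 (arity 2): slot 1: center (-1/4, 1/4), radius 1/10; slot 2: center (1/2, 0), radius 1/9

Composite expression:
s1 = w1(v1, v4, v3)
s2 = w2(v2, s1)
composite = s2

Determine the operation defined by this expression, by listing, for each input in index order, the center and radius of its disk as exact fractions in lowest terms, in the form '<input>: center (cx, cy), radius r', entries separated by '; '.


Each v-disk chains the slot maps above it in w2; radii multiply.
input v2: composing its 1 substitution step yields center (-1/4, 1/4), radius 1/10
input v1: composing its 2 substitution steps yields center (5/9, 1/18), radius 1/90
input v4: composing its 2 substitution steps yields center (5/9, 1/36), radius 1/90
input v3: composing its 2 substitution steps yields center (4/9, -1/36), radius 1/90

v1: center (5/9, 1/18), radius 1/90; v2: center (-1/4, 1/4), radius 1/10; v3: center (4/9, -1/36), radius 1/90; v4: center (5/9, 1/36), radius 1/90


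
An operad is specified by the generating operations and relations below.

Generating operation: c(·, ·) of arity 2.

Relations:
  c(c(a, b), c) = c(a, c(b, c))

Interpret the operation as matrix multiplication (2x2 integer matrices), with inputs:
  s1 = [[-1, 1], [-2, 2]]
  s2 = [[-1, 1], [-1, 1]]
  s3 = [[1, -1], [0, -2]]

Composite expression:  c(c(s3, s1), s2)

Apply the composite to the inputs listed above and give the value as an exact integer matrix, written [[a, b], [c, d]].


[[0, 0], [0, 0]]

c(s3, s1) = [[1, -1], [4, -4]]
c(c(s3, s1), s2) = [[0, 0], [0, 0]]


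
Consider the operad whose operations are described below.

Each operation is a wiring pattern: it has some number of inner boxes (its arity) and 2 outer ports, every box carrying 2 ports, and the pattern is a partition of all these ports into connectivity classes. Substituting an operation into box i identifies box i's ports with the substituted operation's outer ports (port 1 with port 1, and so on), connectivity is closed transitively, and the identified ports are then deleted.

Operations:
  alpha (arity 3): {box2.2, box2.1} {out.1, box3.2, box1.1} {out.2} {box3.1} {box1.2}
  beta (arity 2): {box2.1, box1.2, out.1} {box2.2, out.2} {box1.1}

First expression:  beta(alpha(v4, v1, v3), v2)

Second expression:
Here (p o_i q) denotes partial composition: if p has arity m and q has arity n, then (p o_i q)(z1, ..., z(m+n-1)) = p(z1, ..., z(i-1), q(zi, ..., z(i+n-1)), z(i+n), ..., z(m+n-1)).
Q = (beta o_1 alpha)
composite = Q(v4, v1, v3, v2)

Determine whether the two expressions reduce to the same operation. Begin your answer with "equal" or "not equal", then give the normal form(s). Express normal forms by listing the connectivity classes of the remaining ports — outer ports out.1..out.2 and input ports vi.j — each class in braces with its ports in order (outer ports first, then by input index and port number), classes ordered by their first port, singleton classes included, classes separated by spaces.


In normal form, the first expression is {out.1, v2.1} {out.2, v2.2} {v1.1, v1.2} {v3.1} {v3.2, v4.1} {v4.2}
In normal form, the second expression is {out.1, v2.1} {out.2, v2.2} {v1.1, v1.2} {v3.1} {v3.2, v4.1} {v4.2}
One common form — equal.

equal; both compose to {out.1, v2.1} {out.2, v2.2} {v1.1, v1.2} {v3.1} {v3.2, v4.1} {v4.2}


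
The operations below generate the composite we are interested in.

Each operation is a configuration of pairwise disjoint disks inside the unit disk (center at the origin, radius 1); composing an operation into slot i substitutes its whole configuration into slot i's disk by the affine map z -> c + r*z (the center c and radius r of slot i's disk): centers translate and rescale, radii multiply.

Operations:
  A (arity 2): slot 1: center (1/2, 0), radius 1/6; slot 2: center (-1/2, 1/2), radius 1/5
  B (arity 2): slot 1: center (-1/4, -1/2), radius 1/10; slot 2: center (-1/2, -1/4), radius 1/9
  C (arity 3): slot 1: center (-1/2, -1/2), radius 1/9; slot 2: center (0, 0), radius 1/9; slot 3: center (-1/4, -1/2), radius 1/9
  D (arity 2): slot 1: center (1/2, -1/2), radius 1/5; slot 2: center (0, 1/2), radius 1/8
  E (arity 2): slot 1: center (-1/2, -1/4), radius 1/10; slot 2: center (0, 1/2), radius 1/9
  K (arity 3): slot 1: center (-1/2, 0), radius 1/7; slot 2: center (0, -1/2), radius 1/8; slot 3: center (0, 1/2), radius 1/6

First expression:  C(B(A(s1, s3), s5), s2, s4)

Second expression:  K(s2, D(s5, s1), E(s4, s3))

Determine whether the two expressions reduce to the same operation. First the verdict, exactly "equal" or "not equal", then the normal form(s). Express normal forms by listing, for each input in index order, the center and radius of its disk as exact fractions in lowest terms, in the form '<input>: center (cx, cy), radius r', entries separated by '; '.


not equal; first: s1: center (-47/90, -5/9), radius 1/540; s2: center (0, 0), radius 1/9; s3: center (-8/15, -11/20), radius 1/450; s4: center (-1/4, -1/2), radius 1/9; s5: center (-5/9, -19/36), radius 1/81; second: s1: center (0, -7/16), radius 1/64; s2: center (-1/2, 0), radius 1/7; s3: center (0, 7/12), radius 1/54; s4: center (-1/12, 11/24), radius 1/60; s5: center (1/16, -9/16), radius 1/40

The first composite normalizes to s1: center (-47/90, -5/9), radius 1/540; s2: center (0, 0), radius 1/9; s3: center (-8/15, -11/20), radius 1/450; s4: center (-1/4, -1/2), radius 1/9; s5: center (-5/9, -19/36), radius 1/81
The second composite normalizes to s1: center (0, -7/16), radius 1/64; s2: center (-1/2, 0), radius 1/7; s3: center (0, 7/12), radius 1/54; s4: center (-1/12, 11/24), radius 1/60; s5: center (1/16, -9/16), radius 1/40
No match — not equal.


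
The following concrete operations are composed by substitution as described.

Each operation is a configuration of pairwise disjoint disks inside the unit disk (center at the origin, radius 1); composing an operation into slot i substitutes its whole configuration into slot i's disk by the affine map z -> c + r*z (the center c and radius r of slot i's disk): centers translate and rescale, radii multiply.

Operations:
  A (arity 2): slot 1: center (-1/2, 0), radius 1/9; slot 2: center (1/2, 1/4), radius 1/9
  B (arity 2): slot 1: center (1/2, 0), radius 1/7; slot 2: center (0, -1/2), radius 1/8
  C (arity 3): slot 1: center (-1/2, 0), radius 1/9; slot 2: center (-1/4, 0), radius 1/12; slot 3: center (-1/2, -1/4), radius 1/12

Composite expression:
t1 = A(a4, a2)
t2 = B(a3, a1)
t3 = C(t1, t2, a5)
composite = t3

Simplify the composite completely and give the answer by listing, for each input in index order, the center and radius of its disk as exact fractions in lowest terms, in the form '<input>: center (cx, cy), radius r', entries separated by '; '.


Below C, radii multiply path by path; the a-disk centers shift.
a4 passes through 2 substitutions, ending at center (-5/9, 0), radius 1/81
a2 passes through 2 substitutions, ending at center (-4/9, 1/36), radius 1/81
a3 passes through 2 substitutions, ending at center (-5/24, 0), radius 1/84
a1 passes through 2 substitutions, ending at center (-1/4, -1/24), radius 1/96
a5 passes through 1 substitution, ending at center (-1/2, -1/4), radius 1/12

a1: center (-1/4, -1/24), radius 1/96; a2: center (-4/9, 1/36), radius 1/81; a3: center (-5/24, 0), radius 1/84; a4: center (-5/9, 0), radius 1/81; a5: center (-1/2, -1/4), radius 1/12


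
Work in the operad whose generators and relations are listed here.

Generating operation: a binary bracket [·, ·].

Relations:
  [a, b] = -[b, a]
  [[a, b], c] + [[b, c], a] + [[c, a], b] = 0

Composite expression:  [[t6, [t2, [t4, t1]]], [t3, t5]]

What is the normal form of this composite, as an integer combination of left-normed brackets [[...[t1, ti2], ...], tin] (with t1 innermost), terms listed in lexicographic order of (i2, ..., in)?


-[[[[[t1, t4], t2], t6], t3], t5] + [[[[[t1, t4], t2], t6], t5], t3]


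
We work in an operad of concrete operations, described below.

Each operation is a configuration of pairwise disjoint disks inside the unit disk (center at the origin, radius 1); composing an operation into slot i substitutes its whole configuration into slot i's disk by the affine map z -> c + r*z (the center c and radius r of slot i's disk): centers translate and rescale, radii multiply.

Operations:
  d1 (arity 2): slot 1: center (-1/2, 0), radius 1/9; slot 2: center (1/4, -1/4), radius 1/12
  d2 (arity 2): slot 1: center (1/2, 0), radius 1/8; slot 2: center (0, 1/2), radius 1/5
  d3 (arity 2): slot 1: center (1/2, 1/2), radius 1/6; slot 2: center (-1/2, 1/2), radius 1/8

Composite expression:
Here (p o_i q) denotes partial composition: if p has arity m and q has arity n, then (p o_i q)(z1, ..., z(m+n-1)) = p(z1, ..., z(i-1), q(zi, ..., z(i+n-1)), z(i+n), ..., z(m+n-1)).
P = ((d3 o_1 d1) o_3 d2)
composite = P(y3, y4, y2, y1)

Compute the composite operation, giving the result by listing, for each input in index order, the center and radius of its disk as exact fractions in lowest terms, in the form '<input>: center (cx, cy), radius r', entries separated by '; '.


y1: center (-1/2, 9/16), radius 1/40; y2: center (-7/16, 1/2), radius 1/64; y3: center (5/12, 1/2), radius 1/54; y4: center (13/24, 11/24), radius 1/72


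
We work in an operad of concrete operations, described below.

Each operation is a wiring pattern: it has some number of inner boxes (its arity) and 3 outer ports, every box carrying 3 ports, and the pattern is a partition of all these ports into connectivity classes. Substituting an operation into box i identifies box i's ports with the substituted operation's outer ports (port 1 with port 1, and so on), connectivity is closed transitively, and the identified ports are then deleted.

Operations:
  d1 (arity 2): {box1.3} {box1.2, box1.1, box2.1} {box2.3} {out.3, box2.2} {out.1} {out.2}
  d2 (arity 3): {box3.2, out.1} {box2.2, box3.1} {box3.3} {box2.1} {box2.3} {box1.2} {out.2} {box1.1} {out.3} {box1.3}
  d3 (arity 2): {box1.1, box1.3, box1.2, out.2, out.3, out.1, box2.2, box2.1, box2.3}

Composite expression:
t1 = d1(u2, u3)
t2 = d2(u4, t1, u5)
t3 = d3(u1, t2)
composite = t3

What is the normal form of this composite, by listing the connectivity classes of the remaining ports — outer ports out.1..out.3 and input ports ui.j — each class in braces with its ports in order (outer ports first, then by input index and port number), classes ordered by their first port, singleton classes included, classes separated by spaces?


{out.1, out.2, out.3, u1.1, u1.2, u1.3, u5.2} {u2.1, u2.2, u3.1} {u2.3} {u3.2} {u3.3} {u4.1} {u4.2} {u4.3} {u5.1} {u5.3}

Two ports join when wires chain via d3-identified ports.
the subtree at d1 composes to {out.1} {out.2} {out.3, u3.2} {u2.1, u2.2, u3.1} {u2.3} {u3.3} on (u2, u3); out.j = own outer ports
the subtree at d2 composes to {out.1, u5.2} {out.2} {out.3} {u2.1, u2.2, u3.1} {u2.3} {u3.2} {u3.3} {u4.1} {u4.2} {u4.3} {u5.1} {u5.3} on (u4, u2, u3, u5); out.j = own outer ports
the subtree at d3 composes to {out.1, out.2, out.3, u1.1, u1.2, u1.3, u5.2} {u2.1, u2.2, u3.1} {u2.3} {u3.2} {u3.3} {u4.1} {u4.2} {u4.3} {u5.1} {u5.3} on (u1, u4, u2, u3, u5); out.j = own outer ports


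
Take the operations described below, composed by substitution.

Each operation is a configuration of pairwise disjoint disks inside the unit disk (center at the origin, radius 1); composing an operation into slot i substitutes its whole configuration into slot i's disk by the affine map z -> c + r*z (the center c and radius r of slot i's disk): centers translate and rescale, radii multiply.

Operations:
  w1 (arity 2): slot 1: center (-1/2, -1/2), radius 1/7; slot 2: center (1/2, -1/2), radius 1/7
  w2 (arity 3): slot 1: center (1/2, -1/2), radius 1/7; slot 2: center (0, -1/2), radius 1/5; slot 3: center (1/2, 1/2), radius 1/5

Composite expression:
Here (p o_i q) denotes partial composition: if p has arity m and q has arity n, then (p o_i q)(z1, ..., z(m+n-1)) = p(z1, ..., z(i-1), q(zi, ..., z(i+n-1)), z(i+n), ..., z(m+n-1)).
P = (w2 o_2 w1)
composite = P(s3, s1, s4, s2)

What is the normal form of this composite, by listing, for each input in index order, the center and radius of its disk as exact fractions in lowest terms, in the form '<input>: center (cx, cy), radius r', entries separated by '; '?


s1: center (-1/10, -3/5), radius 1/35; s2: center (1/2, 1/2), radius 1/5; s3: center (1/2, -1/2), radius 1/7; s4: center (1/10, -3/5), radius 1/35

Only the slot chain above each s matters under w2; compose those maps.
for s3, the 1-step affine chain lands on center (1/2, -1/2), radius 1/7
for s1, the 2-step affine chain lands on center (-1/10, -3/5), radius 1/35
for s4, the 2-step affine chain lands on center (1/10, -3/5), radius 1/35
for s2, the 1-step affine chain lands on center (1/2, 1/2), radius 1/5


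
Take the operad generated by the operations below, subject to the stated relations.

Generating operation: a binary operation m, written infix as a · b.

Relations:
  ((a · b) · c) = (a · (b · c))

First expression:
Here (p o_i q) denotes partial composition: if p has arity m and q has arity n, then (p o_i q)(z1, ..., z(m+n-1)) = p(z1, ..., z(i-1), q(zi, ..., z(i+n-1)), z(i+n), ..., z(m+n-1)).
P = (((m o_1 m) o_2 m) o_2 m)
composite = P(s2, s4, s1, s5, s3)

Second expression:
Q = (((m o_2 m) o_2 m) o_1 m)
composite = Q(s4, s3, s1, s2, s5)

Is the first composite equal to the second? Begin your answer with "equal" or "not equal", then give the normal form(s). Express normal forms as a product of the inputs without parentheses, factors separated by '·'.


not equal; the first gives s2 · s4 · s1 · s5 · s3 and the second s4 · s3 · s1 · s2 · s5

Normal form of the first expression: s2 · s4 · s1 · s5 · s3
Normal form of the second expression: s4 · s3 · s1 · s2 · s5
They disagree, so not equal.


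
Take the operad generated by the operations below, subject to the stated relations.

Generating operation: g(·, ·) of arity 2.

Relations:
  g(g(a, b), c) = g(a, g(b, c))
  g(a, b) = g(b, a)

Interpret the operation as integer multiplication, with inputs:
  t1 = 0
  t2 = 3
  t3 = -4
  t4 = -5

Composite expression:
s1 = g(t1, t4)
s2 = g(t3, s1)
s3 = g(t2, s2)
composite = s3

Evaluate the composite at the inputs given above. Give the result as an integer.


0

g(t1, t4) = 0
g(t3, g(t1, t4)) = 0
g(t2, g(t3, g(t1, t4))) = 0


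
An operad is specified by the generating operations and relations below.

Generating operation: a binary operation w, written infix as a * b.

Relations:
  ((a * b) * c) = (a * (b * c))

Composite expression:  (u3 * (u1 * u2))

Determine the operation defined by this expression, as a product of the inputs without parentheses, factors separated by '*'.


u3 * u1 * u2


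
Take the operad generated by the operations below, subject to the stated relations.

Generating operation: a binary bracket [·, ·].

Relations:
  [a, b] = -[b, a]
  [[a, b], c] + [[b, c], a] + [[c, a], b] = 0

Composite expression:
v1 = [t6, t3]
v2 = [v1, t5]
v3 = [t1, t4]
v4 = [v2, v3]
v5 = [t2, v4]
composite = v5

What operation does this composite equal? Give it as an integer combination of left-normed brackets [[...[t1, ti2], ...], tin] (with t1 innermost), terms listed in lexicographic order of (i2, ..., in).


-[[[[[t1, t4], t3], t6], t5], t2] + [[[[[t1, t4], t5], t3], t6], t2] - [[[[[t1, t4], t5], t6], t3], t2] + [[[[[t1, t4], t6], t3], t5], t2]


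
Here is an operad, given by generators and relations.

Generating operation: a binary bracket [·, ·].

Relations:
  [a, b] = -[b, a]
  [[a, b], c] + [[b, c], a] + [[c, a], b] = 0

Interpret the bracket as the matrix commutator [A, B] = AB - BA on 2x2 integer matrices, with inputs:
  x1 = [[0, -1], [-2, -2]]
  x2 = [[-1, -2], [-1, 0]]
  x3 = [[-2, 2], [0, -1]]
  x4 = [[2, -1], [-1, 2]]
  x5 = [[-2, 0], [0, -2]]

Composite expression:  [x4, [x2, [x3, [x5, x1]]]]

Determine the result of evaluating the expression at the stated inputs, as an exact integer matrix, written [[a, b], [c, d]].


[[0, 0], [0, 0]]

[x5, x1] = [[0, 0], [0, 0]]
[x3, [x5, x1]] = [[0, 0], [0, 0]]
[x2, [x3, [x5, x1]]] = [[0, 0], [0, 0]]
[x4, [x2, [x3, [x5, x1]]]] = [[0, 0], [0, 0]]


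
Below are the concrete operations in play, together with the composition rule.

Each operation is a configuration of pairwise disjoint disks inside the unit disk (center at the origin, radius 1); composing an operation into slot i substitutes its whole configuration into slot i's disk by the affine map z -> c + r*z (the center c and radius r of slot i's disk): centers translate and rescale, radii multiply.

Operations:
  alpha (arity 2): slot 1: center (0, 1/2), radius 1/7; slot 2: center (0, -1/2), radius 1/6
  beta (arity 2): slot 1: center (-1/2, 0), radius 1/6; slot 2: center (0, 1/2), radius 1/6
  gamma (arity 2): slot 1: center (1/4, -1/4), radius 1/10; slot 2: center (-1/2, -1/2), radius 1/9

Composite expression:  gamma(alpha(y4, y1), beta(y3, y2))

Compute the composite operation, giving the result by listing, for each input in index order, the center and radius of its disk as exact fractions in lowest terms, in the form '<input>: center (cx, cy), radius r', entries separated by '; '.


y1: center (1/4, -3/10), radius 1/60; y2: center (-1/2, -4/9), radius 1/54; y3: center (-5/9, -1/2), radius 1/54; y4: center (1/4, -1/5), radius 1/70

Affine substitution under gamma: radii multiply and y-centers shift.
y4: after 2 affine steps, its disk has center (1/4, -1/5), radius 1/70
y1: after 2 affine steps, its disk has center (1/4, -3/10), radius 1/60
y3: after 2 affine steps, its disk has center (-5/9, -1/2), radius 1/54
y2: after 2 affine steps, its disk has center (-1/2, -4/9), radius 1/54


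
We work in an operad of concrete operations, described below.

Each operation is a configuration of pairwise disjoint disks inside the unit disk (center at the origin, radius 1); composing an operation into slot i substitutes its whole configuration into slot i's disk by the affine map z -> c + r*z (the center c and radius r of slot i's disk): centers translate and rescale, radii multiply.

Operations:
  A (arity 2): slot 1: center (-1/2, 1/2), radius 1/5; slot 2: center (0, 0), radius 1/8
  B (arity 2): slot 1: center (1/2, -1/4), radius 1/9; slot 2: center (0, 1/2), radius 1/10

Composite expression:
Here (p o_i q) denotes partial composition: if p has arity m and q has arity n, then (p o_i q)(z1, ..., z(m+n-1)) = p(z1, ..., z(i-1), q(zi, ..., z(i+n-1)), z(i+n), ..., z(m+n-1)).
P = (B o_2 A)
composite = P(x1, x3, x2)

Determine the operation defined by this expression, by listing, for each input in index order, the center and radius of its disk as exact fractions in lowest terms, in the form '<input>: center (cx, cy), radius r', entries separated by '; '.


x1: center (1/2, -1/4), radius 1/9; x2: center (0, 1/2), radius 1/80; x3: center (-1/20, 11/20), radius 1/50

Nesting under B composes maps z -> c + r*z down each x-path.
tracing x1 down its 1-map path: center (1/2, -1/4), radius 1/9
tracing x3 down its 2-map path: center (-1/20, 11/20), radius 1/50
tracing x2 down its 2-map path: center (0, 1/2), radius 1/80


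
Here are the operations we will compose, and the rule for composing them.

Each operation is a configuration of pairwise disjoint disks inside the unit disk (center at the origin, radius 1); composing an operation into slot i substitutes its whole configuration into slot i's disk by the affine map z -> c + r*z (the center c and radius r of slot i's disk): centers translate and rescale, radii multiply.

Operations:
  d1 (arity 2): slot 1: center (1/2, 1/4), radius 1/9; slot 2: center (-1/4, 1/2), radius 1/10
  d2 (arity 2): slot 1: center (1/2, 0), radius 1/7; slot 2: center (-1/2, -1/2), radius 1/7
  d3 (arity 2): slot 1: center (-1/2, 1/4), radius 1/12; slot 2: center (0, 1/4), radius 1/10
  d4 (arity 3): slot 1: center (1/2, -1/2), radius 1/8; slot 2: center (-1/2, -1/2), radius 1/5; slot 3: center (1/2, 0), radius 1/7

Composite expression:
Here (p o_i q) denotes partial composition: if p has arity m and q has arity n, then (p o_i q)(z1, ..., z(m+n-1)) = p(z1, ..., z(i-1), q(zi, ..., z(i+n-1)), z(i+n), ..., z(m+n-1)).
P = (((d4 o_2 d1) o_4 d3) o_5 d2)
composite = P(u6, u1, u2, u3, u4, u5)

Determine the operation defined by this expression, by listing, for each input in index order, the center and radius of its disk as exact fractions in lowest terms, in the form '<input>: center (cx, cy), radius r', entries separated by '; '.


u1: center (-2/5, -9/20), radius 1/45; u2: center (-11/20, -2/5), radius 1/50; u3: center (3/7, 1/28), radius 1/84; u4: center (71/140, 1/28), radius 1/490; u5: center (69/140, 1/35), radius 1/490; u6: center (1/2, -1/2), radius 1/8

Nesting under d4 composes maps z -> c + r*z down each u-path.
u6: after 1 affine step, its disk has center (1/2, -1/2), radius 1/8
u1: after 2 affine steps, its disk has center (-2/5, -9/20), radius 1/45
u2: after 2 affine steps, its disk has center (-11/20, -2/5), radius 1/50
u3: after 2 affine steps, its disk has center (3/7, 1/28), radius 1/84
u4: after 3 affine steps, its disk has center (71/140, 1/28), radius 1/490
u5: after 3 affine steps, its disk has center (69/140, 1/35), radius 1/490


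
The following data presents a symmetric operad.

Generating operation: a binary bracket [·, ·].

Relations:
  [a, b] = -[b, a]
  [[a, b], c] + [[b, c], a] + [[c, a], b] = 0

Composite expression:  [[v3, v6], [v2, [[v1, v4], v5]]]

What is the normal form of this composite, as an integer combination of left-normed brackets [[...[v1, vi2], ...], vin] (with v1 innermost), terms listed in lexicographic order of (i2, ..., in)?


[[[[[v1, v4], v5], v2], v3], v6] - [[[[[v1, v4], v5], v2], v6], v3]

Expand each bracket as ab - ba; the v1-initial words give the coefficients.
Composite bracket: [[v3, v6], [v2, [[v1, v4], v5]]]
Full expansion: 32 signed words from ab - ba (2^5 = 32).
Collect the words opening with v1:
  sign of v1v4v5v2v3v6 is +1, so it contributes +[[[[[v1, v4], v5], v2], v3], v6]
  sign of v1v4v5v2v6v3 is -1, so it contributes -[[[[[v1, v4], v5], v2], v6], v3]


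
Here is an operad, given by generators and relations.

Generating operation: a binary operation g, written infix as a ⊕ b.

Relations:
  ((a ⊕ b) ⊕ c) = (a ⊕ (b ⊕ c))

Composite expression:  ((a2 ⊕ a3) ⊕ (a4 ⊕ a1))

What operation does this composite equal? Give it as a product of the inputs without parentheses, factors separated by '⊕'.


a2 ⊕ a3 ⊕ a4 ⊕ a1

Under associativity of g, the answer is the a's in reading order.
(a2 ⊕ a3) flattens to a2 ⊕ a3
(a4 ⊕ a1) flattens to a4 ⊕ a1
((a2 ⊕ a3) ⊕ (a4 ⊕ a1)) flattens to a2 ⊕ a3 ⊕ a4 ⊕ a1


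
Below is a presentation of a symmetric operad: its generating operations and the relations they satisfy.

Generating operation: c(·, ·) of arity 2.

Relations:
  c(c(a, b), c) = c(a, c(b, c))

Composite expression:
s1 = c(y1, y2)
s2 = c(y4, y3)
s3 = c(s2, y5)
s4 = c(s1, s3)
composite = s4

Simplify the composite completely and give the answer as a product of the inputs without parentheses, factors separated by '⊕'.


Every regrouping of c is equal, so read the y-inputs in written order.
c(y1, y2) flattens to y1 ⊕ y2
c(y4, y3) flattens to y4 ⊕ y3
c(c(y4, y3), y5) flattens to y4 ⊕ y3 ⊕ y5
c(c(y1, y2), c(c(y4, y3), y5)) flattens to y1 ⊕ y2 ⊕ y4 ⊕ y3 ⊕ y5

y1 ⊕ y2 ⊕ y4 ⊕ y3 ⊕ y5


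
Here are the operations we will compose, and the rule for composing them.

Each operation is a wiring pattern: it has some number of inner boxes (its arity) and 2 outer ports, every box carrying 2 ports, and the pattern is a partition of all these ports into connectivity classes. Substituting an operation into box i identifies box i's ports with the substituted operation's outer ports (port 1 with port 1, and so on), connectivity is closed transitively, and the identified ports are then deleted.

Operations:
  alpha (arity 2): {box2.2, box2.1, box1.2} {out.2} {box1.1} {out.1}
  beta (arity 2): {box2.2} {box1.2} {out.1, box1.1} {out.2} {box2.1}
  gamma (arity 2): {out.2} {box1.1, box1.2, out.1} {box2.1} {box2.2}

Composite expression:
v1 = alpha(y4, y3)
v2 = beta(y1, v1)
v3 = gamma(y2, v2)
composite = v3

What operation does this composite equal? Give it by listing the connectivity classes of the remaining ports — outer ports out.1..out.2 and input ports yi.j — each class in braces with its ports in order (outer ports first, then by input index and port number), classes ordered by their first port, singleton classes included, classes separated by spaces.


{out.1, y2.1, y2.2} {out.2} {y1.1} {y1.2} {y3.1, y3.2, y4.2} {y4.1}

Two ports join when wires chain via gamma-identified ports.
composing alpha on (y4, y3), with out.j its own outer ports: {out.1} {out.2} {y3.1, y3.2, y4.2} {y4.1}
composing beta on (y1, y4, y3), with out.j its own outer ports: {out.1, y1.1} {out.2} {y1.2} {y3.1, y3.2, y4.2} {y4.1}
composing gamma on (y2, y1, y4, y3), with out.j its own outer ports: {out.1, y2.1, y2.2} {out.2} {y1.1} {y1.2} {y3.1, y3.2, y4.2} {y4.1}


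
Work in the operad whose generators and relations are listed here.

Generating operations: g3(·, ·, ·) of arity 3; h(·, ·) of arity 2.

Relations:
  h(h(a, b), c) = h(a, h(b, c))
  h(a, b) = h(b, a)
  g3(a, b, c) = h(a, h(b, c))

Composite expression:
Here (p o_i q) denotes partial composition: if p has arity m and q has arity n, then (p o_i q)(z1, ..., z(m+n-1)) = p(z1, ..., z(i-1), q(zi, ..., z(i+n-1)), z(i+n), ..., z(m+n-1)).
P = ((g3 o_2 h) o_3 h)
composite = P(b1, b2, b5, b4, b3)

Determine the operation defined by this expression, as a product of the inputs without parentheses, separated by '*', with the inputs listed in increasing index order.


b1 * b2 * b3 * b4 * b5

Any arrangement under g3 is one operation, so sort the b-inputs.
h(b5, b4) collapses to b5 * b4
h(b2, h(b5, b4)) collapses to b2 * b5 * b4
g3(b1, h(b2, h(b5, b4)), b3) collapses to b1 * b2 * b5 * b4 * b3
rearranged into index order: b1 * b2 * b3 * b4 * b5


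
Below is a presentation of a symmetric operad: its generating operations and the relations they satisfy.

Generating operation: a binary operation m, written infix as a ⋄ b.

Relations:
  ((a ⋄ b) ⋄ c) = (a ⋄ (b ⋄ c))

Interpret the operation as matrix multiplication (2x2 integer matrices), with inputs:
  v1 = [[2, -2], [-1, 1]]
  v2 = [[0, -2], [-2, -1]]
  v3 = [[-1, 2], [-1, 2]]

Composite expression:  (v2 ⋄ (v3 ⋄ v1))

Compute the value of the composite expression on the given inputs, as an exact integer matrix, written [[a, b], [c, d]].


(v3 ⋄ v1) = [[-4, 4], [-4, 4]]
(v2 ⋄ (v3 ⋄ v1)) = [[8, -8], [12, -12]]

[[8, -8], [12, -12]]


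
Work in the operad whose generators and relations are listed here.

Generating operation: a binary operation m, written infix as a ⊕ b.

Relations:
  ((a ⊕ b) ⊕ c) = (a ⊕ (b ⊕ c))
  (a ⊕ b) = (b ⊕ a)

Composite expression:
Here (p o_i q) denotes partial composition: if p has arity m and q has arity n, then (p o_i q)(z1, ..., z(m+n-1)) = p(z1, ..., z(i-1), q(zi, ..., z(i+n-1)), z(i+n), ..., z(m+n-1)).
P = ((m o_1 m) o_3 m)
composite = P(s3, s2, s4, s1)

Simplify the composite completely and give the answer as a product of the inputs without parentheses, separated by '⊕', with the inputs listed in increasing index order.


s1 ⊕ s2 ⊕ s3 ⊕ s4

With m associative and commutative, the s-input set is all that matters.
(s3 ⊕ s2) unparenthesizes to s3 ⊕ s2
(s4 ⊕ s1) unparenthesizes to s4 ⊕ s1
((s3 ⊕ s2) ⊕ (s4 ⊕ s1)) unparenthesizes to s3 ⊕ s2 ⊕ s4 ⊕ s1
putting the inputs in ascending order: s1 ⊕ s2 ⊕ s3 ⊕ s4
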